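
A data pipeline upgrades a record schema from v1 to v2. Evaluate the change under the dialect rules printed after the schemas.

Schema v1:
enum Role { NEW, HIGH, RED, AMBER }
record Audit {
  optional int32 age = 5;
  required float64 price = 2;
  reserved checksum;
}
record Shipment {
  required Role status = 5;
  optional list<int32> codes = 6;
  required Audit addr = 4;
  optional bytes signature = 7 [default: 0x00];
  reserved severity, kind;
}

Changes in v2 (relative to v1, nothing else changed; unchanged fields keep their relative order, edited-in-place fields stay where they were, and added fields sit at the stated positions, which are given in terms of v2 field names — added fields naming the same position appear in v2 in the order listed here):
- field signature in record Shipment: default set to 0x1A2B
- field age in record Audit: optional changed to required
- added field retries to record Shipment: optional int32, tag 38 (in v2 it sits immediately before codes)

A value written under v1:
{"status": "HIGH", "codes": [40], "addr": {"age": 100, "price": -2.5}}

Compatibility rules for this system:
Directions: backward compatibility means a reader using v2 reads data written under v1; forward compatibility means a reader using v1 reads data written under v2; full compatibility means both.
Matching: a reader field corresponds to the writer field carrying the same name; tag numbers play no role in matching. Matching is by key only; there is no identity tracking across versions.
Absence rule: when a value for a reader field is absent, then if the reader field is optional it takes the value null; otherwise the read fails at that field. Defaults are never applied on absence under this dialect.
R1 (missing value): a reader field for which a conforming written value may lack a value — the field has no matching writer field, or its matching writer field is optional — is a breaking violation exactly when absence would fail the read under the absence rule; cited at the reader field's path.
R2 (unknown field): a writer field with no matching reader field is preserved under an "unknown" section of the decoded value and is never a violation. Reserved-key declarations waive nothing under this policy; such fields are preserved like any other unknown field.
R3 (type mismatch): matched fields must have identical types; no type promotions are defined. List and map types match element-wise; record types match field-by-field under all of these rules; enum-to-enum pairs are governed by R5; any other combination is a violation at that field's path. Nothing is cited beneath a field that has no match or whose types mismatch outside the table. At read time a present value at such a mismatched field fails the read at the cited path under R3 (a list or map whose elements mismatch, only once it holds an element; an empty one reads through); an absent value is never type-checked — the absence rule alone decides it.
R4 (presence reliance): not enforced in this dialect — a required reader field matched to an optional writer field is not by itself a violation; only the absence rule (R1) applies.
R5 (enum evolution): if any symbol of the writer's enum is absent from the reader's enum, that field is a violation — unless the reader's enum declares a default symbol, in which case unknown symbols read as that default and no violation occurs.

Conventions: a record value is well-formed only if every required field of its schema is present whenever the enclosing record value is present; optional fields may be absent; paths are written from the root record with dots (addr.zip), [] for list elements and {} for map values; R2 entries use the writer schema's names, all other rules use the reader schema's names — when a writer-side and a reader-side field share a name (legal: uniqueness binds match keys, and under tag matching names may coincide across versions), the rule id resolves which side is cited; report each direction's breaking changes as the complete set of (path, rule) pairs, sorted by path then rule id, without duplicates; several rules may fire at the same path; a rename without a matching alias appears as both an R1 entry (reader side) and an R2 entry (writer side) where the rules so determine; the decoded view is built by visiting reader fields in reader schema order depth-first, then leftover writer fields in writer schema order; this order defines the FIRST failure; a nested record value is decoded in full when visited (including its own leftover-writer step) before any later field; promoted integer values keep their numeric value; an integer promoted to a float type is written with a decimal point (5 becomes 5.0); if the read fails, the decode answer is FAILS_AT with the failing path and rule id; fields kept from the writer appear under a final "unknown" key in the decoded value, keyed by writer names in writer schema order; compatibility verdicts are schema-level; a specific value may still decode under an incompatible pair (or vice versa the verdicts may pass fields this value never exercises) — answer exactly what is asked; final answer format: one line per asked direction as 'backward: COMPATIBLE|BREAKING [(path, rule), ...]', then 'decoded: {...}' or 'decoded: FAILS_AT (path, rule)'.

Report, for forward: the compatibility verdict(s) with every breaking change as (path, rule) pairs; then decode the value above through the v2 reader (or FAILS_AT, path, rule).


arrows below run writer -> reader for Shipment
forward for Shipment (reader v1, writer v2):
  Role -> Role, writer required: status aligns to status
  list<int32> -> list<int32>, writer optional: codes aligns to codes
  Audit -> Audit, writer required: addr aligns to addr
  bytes -> bytes, writer optional: signature aligns to signature
  writer field retries has no reader counterpart
  int32 -> int32, writer required: addr.age aligns to addr.age
  float64 -> float64, writer required: addr.price aligns to addr.price
  => no violations; forward on Shipment: COMPATIBLE
migrating the Shipment value to v2:
  status := "HIGH"
  retries := null (not supplied -> null)
  codes := [40]
  addr.age := 100
  addr.price := -2.5
  signature := null (not supplied -> null)
  => decoded: {"status": "HIGH", "retries": null, "codes": [40], "addr": {"age": 100, "price": -2.5}, "signature": null}
remaining Shipment differences; none change what is asked:
  field signature in record Shipment: default set to 0x1A2B -> no rule fires on it in Shipment's dialect; the asked verdict holds
  field age in record Audit: optional changed to required -> fires only in the backward direction of Shipment, which is not asked here

forward: COMPATIBLE []; decoded: {"status": "HIGH", "retries": null, "codes": [40], "addr": {"age": 100, "price": -2.5}, "signature": null}


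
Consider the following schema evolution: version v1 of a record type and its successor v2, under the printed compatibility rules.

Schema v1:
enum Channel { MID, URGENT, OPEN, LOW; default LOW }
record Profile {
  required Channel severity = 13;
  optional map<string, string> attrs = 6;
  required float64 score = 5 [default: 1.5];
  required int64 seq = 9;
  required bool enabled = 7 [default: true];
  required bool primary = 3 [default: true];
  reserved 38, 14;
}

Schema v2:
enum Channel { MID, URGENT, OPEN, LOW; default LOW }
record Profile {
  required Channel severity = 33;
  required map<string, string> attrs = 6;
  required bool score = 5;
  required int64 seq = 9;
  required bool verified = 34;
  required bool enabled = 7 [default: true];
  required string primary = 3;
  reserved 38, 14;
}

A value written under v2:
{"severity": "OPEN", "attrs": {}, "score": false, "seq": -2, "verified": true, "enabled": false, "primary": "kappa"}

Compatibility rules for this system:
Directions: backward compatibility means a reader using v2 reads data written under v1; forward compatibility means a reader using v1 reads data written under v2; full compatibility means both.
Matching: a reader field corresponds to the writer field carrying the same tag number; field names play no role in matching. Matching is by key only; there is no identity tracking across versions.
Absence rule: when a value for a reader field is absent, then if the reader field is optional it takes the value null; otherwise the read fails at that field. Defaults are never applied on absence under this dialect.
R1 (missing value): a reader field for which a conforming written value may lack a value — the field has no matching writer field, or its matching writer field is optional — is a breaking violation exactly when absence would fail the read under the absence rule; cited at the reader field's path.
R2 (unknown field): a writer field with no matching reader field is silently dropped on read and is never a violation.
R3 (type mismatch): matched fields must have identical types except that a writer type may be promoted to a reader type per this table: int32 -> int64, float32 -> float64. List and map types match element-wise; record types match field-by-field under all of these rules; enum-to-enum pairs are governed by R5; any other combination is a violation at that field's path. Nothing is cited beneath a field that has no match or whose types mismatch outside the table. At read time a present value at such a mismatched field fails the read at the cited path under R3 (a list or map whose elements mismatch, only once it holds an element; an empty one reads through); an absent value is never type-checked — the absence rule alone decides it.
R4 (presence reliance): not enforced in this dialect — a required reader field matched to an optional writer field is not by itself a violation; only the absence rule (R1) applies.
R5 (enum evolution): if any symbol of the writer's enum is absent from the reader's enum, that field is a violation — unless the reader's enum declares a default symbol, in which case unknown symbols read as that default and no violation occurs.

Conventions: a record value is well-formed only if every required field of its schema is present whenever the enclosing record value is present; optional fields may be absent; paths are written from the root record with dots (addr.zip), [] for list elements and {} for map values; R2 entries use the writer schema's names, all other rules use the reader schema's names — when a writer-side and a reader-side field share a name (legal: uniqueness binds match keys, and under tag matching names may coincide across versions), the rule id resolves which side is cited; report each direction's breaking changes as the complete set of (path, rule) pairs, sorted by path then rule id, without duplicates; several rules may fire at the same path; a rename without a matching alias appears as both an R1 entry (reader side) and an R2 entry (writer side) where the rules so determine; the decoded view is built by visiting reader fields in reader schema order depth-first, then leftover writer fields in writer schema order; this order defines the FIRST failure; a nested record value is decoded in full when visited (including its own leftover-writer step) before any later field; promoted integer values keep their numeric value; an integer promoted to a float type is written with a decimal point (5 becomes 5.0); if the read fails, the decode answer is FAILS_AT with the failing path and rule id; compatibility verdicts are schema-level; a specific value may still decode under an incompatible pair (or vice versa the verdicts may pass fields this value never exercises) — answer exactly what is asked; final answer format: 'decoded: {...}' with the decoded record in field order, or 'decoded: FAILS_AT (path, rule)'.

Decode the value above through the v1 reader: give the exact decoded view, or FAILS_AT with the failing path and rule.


decoded: FAILS_AT (severity, R1)

in Profile below, arrows point writer -> reader
migrating the Profile value to v1:
  read fails at severity under R1 (no fill)
  => FAILS_AT (severity, R1)
remaining Profile differences; none change what is asked:
  field attrs in record Profile: optional changed to required -> a verdict-level change on Profile — the shown value reads the same
  field primary in record Profile: type bool changed to string (its default is dropped) -> a verdict-level change on Profile — the shown value reads the same
  field score in record Profile: type float64 changed to bool (its default is dropped) -> a verdict-level change on Profile — the shown value reads the same
  added field verified to record Profile: required bool, tag 34 (in v2 it sits immediately before enabled) -> a verdict-level change on Profile — the shown value reads the same


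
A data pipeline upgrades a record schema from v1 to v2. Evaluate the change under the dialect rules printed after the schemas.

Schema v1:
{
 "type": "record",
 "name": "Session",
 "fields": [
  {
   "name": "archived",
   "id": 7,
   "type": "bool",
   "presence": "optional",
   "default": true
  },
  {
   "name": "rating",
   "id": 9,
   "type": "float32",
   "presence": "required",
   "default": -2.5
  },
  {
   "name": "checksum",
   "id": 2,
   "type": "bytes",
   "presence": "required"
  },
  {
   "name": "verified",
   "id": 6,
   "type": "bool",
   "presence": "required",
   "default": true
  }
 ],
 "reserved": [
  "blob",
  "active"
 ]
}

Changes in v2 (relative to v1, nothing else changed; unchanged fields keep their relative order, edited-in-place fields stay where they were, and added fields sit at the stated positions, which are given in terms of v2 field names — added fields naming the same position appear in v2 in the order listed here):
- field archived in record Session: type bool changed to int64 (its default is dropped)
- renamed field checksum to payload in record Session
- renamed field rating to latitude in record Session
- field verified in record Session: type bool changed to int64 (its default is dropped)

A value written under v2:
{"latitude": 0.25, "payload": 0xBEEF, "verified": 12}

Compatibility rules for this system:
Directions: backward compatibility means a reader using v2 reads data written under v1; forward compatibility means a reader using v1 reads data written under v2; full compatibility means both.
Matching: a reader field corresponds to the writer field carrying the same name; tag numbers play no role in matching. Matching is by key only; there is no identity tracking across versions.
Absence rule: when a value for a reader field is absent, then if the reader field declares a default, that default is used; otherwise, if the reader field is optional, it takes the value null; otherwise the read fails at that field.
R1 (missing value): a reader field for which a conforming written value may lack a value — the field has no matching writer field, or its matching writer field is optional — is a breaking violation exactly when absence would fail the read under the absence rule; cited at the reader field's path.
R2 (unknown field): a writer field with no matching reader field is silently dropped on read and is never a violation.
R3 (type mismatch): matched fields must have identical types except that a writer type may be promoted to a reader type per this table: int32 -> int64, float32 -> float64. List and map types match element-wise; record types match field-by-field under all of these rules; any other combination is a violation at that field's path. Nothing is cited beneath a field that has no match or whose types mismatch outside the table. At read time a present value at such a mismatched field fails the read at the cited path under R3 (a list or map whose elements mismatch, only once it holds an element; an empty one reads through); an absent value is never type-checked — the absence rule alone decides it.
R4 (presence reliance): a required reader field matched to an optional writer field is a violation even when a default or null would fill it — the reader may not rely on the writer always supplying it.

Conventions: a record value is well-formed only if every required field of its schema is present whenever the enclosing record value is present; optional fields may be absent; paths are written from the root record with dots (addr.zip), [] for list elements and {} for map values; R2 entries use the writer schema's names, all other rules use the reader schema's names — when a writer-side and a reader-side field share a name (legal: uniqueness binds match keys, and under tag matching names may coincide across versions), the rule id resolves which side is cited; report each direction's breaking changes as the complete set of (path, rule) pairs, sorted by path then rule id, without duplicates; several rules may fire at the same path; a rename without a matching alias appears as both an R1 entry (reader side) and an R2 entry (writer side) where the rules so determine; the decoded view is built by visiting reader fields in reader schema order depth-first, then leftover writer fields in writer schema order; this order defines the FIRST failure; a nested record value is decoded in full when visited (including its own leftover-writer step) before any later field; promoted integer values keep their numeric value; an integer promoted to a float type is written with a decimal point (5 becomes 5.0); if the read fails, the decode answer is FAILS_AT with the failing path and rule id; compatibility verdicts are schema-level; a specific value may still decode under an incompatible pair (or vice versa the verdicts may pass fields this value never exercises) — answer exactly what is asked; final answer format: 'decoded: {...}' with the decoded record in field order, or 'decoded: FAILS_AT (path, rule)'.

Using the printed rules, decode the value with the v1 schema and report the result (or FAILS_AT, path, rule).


decoded: FAILS_AT (checksum, R1)

arrows below run writer -> reader for Session
decode walk for Session under reader schema v1:
  archived := true (missing; default applied)
  rating := -2.5 (missing; default applied)
  read fails at checksum under R1 (no fill)
  => FAILS_AT (checksum, R1)
diffs on Session not affecting the asked answer:
  field archived in record Session: type bool changed to int64 (its default is dropped) -> schema-level compatibility only; this Session value's decode is unchanged
  renamed field rating to latitude in record Session -> fires no rule on Session under this dialect and leaves the result unchanged
  field verified in record Session: type bool changed to int64 (its default is dropped) -> schema-level compatibility only; this Session value's decode is unchanged


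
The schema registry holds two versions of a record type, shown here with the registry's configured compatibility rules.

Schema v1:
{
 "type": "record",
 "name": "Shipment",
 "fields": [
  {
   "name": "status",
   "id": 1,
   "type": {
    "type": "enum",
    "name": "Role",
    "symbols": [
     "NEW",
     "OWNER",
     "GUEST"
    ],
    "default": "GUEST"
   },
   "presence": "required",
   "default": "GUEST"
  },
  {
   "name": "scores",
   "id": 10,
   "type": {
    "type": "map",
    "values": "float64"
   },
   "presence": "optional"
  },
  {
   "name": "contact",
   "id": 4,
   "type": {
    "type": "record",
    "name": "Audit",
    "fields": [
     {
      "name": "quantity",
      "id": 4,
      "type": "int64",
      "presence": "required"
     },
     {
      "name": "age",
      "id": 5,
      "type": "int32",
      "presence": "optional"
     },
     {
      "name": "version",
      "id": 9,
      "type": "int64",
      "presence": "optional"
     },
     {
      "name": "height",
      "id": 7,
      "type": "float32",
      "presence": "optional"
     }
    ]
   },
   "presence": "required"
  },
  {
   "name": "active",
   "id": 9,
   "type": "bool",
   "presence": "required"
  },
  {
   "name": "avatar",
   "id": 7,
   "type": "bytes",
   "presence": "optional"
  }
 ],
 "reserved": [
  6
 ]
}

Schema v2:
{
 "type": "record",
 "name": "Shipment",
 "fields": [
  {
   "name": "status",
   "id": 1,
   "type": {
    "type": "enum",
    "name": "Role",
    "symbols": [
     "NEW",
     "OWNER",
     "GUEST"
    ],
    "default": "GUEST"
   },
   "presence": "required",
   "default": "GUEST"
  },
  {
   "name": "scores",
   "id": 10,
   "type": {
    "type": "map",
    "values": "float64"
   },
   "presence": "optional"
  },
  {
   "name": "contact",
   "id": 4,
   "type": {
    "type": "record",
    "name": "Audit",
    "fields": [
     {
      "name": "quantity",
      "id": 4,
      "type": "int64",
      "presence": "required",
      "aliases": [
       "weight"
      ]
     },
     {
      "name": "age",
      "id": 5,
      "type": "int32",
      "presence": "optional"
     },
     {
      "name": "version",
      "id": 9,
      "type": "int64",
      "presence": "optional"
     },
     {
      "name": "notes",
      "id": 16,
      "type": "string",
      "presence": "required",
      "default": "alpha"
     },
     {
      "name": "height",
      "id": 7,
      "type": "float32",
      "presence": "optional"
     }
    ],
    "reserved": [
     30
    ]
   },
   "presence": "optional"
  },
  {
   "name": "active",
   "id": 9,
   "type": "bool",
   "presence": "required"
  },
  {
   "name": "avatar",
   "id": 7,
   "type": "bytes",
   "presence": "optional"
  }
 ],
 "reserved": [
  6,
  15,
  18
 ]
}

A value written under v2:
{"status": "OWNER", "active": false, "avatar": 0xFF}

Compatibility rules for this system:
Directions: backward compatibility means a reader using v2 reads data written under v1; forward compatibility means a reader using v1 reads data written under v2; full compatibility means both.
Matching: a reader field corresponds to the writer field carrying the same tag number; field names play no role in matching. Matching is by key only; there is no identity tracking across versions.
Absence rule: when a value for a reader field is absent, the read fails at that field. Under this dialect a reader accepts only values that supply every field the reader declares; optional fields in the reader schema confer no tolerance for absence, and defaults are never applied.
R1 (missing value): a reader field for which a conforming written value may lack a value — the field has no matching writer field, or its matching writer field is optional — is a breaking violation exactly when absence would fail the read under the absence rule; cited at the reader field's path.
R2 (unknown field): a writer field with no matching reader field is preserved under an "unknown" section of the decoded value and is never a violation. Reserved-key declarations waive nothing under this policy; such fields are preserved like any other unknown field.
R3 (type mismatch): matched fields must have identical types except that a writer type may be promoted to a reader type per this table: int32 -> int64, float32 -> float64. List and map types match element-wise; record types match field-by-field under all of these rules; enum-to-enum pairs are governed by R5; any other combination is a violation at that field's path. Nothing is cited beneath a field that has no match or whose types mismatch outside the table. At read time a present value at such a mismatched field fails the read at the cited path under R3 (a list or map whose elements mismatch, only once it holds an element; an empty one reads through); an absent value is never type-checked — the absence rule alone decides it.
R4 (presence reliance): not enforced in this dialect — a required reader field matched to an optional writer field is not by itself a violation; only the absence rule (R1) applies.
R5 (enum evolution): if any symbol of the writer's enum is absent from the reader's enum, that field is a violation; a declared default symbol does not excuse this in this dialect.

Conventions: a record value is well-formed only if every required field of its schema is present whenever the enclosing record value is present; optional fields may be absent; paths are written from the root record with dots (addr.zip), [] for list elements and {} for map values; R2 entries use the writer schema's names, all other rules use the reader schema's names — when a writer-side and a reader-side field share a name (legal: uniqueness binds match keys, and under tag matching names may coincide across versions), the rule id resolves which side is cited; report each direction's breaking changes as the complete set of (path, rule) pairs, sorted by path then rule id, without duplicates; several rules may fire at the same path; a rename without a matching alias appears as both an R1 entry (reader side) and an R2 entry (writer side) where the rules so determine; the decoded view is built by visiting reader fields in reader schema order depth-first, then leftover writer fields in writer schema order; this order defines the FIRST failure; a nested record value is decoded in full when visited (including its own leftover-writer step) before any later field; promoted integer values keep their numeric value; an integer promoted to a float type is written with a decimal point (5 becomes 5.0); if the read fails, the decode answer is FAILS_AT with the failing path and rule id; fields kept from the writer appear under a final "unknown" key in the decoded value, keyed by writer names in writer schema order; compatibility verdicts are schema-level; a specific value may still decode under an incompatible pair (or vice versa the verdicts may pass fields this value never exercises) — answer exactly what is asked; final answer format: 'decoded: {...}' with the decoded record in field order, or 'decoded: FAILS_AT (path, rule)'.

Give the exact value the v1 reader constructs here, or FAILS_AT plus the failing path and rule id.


decoded: FAILS_AT (scores, R1)

each type pair in Shipment: writer, then reader
decode (reader v1):
  status := "OWNER"
  read fails at scores under R1 (no fill)
  => FAILS_AT (scores, R1)
diffs on Shipment not affecting the asked answer:
  field contact in record Shipment: required changed to optional -> schema-level compatibility only; this Shipment value's decode is unchanged
  added field notes to record Audit: required string, tag 16, default "alpha" (in v2 it sits immediately before height) -> schema-level compatibility only; this Shipment value's decode is unchanged


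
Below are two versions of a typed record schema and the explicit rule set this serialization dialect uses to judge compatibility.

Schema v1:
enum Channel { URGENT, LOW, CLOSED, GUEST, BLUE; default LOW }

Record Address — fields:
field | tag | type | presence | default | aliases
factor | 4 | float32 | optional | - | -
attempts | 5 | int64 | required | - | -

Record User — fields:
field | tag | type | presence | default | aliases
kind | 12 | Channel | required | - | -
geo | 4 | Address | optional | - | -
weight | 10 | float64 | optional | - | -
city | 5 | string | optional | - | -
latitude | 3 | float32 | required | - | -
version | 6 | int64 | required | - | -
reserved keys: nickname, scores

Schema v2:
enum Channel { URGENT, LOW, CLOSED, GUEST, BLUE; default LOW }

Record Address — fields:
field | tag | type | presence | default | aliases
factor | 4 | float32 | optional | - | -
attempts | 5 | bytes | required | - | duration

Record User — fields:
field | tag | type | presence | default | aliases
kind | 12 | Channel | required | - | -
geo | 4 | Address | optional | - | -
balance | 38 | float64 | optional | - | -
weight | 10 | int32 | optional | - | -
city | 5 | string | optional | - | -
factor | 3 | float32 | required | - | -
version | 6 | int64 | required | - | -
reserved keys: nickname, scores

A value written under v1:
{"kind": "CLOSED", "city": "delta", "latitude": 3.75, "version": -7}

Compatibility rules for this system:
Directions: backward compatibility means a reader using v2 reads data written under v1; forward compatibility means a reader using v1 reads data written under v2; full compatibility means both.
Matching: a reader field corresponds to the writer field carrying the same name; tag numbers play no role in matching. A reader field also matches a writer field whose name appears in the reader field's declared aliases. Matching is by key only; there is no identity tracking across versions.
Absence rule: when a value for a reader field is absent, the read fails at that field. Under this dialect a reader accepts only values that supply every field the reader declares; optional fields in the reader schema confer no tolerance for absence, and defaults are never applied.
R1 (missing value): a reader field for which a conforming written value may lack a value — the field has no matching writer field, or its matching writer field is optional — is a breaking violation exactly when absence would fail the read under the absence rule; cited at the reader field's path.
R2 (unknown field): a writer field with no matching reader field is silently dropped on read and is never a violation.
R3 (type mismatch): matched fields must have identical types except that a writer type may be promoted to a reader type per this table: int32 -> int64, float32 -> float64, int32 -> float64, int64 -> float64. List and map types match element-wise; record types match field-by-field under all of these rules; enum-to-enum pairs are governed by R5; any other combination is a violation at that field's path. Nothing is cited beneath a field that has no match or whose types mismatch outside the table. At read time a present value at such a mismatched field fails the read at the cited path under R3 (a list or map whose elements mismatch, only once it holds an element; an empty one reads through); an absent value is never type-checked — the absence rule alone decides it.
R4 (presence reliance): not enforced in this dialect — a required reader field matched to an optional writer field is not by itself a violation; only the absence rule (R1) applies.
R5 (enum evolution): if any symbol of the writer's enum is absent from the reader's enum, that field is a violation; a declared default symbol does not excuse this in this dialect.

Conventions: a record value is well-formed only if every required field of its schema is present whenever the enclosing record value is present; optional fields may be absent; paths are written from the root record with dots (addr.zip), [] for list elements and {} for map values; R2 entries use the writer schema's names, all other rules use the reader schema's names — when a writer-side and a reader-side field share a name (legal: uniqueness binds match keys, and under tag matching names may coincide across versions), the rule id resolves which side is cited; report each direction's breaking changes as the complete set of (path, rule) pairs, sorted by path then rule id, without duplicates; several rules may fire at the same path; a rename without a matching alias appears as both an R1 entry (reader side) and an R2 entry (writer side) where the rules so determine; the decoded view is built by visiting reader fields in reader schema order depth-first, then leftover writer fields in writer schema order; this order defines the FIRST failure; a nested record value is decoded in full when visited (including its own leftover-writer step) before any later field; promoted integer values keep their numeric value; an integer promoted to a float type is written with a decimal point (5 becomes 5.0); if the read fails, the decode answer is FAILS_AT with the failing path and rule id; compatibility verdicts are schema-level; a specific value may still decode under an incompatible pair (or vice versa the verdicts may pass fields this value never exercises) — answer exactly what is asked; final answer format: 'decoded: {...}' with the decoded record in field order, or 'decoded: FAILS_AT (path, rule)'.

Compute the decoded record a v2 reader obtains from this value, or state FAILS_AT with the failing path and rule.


decoded: FAILS_AT (geo, R1)

arrows below run writer -> reader for User
migrating the User value to v2:
  kind := "CLOSED"
  read fails at geo under R1 (no fill)
  => FAILS_AT (geo, R1)
remaining User differences; none change what is asked:
  renamed field latitude to factor in record User -> shifts the User verdicts, not this decode
  field weight in record User: type float64 changed to int32 -> shifts the User verdicts, not this decode
  added field balance to record User: optional float64, tag 38 (in v2 it sits immediately before weight) -> shifts the User verdicts, not this decode
  field attempts in record Address: type int64 changed to bytes -> shifts the User verdicts, not this decode


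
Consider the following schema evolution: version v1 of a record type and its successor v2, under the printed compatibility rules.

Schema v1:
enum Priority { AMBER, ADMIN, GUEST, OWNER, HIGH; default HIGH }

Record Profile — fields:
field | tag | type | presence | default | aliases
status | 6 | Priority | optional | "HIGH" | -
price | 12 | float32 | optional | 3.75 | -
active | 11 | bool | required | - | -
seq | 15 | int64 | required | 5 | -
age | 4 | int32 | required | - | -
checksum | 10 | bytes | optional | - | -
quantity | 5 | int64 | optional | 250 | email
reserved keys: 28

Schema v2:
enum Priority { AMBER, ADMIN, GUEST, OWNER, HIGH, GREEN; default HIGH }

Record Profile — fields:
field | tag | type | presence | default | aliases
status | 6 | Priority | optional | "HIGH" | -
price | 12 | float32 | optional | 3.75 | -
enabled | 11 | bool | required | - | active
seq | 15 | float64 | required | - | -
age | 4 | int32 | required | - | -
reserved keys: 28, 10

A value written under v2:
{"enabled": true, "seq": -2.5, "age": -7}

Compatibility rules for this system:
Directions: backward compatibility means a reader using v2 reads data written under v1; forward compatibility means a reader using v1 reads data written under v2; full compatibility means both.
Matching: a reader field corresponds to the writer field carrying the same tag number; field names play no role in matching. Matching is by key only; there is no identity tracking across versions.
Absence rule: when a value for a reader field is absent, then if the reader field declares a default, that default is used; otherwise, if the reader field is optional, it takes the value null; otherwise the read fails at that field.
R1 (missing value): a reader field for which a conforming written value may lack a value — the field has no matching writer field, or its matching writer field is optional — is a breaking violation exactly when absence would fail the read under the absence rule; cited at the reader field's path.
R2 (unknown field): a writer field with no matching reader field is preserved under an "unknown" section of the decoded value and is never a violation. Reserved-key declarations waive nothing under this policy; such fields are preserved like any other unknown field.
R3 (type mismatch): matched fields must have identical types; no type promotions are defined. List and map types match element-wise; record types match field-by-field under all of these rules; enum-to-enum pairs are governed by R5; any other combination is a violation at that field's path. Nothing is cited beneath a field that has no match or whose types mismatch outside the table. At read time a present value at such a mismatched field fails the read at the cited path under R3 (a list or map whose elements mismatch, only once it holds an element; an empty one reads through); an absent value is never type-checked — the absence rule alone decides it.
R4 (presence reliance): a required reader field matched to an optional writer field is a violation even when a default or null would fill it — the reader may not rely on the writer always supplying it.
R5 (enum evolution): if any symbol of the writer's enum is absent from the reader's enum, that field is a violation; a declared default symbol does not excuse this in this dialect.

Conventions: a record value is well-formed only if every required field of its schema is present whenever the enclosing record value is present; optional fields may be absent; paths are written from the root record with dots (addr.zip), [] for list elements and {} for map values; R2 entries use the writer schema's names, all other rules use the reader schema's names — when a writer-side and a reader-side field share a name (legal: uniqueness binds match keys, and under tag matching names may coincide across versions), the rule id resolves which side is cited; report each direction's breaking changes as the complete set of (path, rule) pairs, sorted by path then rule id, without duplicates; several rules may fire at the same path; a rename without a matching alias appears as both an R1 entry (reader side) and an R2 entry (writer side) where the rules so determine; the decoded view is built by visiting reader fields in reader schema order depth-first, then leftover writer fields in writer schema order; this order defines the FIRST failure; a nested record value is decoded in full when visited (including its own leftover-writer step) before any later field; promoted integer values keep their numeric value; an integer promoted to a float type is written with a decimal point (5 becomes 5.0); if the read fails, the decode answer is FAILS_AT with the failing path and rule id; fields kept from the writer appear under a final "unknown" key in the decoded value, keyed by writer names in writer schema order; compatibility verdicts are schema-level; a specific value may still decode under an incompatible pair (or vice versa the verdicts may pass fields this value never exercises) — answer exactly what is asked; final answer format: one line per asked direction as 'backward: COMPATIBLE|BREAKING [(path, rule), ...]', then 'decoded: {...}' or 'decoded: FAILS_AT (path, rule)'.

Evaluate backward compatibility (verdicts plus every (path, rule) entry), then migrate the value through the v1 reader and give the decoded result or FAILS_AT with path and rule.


the writer's type comes first in each Profile pair
backward analysis of Profile with v2 as reader and v1 as writer:
  status: paired with writer status (Priority -> Priority; writer optional)
  price: paired with writer price (float32 -> float32; writer optional)
  enabled: paired with writer active (bool -> bool; writer required)
  seq: paired with writer seq (int64 -> float64; writer required)
  age: paired with writer age (int32 -> int32; writer required)
  writer checksum: unknown to reader
  writer quantity: unknown to reader
  rule R3 violated at seq
  => backward verdict for Profile: BREAKING, 1 violation(s)
migrating the Profile value to v1:
  status := "HIGH" (absent -> default)
  price := 3.75 (absent -> default)
  active := true (from writer enabled)
  read fails at seq under R3
  => FAILS_AT (seq, R3)
remaining Profile differences; none change what is asked:
  removed field checksum from record Profile (its key 10 joins the reserved list) -> no rule fires on it in Profile's dialect; the asked verdict holds
  renamed field active to enabled in record Profile (alias active declared on the renamed field) -> no rule fires on it in Profile's dialect; the asked verdict holds
  enum Priority (field status in record Profile): symbol GREEN added -> matters only for Profile's forward compatibility — outside the asked direction
  removed field quantity from record Profile -> no rule fires on it in Profile's dialect; the asked verdict holds

backward: BREAKING [(seq, R3)]; decoded: FAILS_AT (seq, R3)


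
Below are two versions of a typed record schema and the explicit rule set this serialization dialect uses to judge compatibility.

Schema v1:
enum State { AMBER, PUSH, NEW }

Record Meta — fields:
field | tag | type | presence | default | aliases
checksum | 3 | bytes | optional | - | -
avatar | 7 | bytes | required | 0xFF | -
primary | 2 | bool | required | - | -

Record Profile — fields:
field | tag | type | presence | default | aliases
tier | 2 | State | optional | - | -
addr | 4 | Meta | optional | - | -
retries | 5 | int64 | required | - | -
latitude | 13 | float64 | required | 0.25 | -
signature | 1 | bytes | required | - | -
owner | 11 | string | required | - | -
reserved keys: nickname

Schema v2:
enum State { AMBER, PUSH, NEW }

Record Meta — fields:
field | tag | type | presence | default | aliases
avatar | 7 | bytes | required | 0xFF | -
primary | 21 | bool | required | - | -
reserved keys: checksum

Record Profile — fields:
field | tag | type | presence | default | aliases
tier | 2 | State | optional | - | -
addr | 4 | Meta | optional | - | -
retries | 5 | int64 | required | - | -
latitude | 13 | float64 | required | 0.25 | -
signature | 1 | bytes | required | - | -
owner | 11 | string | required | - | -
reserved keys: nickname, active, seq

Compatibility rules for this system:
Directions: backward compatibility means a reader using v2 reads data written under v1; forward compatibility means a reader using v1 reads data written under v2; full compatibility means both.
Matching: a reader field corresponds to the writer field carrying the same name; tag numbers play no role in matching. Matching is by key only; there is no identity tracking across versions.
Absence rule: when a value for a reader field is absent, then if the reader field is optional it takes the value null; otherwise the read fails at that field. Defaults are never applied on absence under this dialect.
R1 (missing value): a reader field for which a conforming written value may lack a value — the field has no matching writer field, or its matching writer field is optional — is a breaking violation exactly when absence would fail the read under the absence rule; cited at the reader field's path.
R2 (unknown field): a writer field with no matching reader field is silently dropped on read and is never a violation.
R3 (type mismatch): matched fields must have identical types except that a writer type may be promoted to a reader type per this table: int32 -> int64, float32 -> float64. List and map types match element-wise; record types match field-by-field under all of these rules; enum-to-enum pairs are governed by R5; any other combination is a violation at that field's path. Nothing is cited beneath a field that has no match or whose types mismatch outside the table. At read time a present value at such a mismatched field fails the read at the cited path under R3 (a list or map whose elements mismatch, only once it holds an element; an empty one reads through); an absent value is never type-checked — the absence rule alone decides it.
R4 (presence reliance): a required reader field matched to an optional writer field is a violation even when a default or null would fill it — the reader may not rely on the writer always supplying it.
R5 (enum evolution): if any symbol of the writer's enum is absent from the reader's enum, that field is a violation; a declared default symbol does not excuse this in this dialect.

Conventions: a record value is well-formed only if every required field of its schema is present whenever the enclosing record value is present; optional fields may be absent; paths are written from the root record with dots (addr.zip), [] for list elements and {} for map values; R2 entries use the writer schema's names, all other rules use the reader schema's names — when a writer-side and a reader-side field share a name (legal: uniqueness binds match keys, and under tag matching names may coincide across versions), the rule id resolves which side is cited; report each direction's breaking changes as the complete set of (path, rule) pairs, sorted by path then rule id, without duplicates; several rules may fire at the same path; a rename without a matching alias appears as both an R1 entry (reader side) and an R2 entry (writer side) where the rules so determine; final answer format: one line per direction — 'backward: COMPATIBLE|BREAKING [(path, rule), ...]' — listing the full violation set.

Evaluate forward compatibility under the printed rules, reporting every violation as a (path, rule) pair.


each type pair in Profile: writer, then reader
forward analysis of Profile with v1 as reader and v2 as writer:
  writer optional, State -> State: reader tier maps from writer tier
  writer optional, Meta -> Meta: reader addr maps from writer addr
  writer required, int64 -> int64: reader retries maps from writer retries
  writer required, float64 -> float64: reader latitude maps from writer latitude
  writer required, bytes -> bytes: reader signature maps from writer signature
  writer required, string -> string: reader owner maps from writer owner
  no writer field matches reader addr.checksum
  writer required, bytes -> bytes: reader addr.avatar maps from writer addr.avatar
  writer required, bool -> bool: reader addr.primary maps from writer addr.primary
  => forward: COMPATIBLE
checking off the Profile differences that do not matter here:
  field primary in record Meta: tag 2 changed to 21 -> no rule fires on it in Profile's dialect; the asked verdict holds
  removed field checksum from record Meta (its key "checksum" joins the reserved list) -> no rule fires on it in Profile's dialect; the asked verdict holds

forward: COMPATIBLE []
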